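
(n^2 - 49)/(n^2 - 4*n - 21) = (n + 7)/(n + 3)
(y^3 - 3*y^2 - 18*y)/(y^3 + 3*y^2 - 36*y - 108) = y/(y + 6)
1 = 1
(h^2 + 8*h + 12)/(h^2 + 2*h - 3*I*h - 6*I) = (h + 6)/(h - 3*I)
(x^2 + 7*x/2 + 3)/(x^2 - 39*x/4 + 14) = 2*(2*x^2 + 7*x + 6)/(4*x^2 - 39*x + 56)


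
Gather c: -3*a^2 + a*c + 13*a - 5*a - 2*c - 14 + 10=-3*a^2 + 8*a + c*(a - 2) - 4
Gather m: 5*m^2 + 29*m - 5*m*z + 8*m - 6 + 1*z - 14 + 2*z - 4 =5*m^2 + m*(37 - 5*z) + 3*z - 24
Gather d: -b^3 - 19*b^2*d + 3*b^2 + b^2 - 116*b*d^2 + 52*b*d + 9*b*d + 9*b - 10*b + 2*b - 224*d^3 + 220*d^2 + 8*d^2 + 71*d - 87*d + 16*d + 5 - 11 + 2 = -b^3 + 4*b^2 + b - 224*d^3 + d^2*(228 - 116*b) + d*(-19*b^2 + 61*b) - 4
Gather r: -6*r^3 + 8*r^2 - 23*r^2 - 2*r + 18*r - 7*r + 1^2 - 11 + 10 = -6*r^3 - 15*r^2 + 9*r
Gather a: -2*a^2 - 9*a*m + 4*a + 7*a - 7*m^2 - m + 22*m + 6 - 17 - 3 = -2*a^2 + a*(11 - 9*m) - 7*m^2 + 21*m - 14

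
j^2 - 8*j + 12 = (j - 6)*(j - 2)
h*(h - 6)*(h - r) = h^3 - h^2*r - 6*h^2 + 6*h*r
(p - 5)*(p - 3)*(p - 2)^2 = p^4 - 12*p^3 + 51*p^2 - 92*p + 60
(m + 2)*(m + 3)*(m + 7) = m^3 + 12*m^2 + 41*m + 42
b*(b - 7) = b^2 - 7*b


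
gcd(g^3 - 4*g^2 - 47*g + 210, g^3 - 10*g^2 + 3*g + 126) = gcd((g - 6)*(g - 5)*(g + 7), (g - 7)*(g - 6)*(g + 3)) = g - 6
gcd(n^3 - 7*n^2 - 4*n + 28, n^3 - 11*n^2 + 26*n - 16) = n - 2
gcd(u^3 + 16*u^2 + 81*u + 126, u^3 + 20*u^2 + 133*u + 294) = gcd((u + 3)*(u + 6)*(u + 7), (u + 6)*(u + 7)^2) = u^2 + 13*u + 42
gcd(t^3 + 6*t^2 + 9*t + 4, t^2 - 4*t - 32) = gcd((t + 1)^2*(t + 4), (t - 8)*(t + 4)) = t + 4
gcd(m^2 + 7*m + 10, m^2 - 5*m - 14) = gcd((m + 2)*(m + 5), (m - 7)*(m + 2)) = m + 2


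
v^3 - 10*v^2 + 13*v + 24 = (v - 8)*(v - 3)*(v + 1)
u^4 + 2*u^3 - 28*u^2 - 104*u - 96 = (u - 6)*(u + 2)^2*(u + 4)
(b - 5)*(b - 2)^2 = b^3 - 9*b^2 + 24*b - 20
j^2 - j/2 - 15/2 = (j - 3)*(j + 5/2)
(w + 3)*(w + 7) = w^2 + 10*w + 21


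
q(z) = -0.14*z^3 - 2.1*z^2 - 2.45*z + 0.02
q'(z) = -0.42*z^2 - 4.2*z - 2.45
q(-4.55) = -19.12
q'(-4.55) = 7.96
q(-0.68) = 0.76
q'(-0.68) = 0.21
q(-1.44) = -0.39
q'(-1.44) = 2.73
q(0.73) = -2.94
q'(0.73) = -5.74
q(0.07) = -0.16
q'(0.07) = -2.75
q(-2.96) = -7.50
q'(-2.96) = 6.30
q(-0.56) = 0.76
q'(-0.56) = -0.23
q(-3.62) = -11.99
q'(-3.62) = 7.25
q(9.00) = -294.19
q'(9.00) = -74.27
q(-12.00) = -31.06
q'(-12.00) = -12.53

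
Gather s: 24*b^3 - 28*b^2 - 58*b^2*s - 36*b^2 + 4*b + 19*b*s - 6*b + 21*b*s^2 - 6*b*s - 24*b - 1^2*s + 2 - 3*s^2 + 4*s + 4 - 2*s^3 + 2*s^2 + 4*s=24*b^3 - 64*b^2 - 26*b - 2*s^3 + s^2*(21*b - 1) + s*(-58*b^2 + 13*b + 7) + 6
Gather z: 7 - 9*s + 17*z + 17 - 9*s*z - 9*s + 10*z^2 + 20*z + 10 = -18*s + 10*z^2 + z*(37 - 9*s) + 34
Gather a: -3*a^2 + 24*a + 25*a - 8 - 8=-3*a^2 + 49*a - 16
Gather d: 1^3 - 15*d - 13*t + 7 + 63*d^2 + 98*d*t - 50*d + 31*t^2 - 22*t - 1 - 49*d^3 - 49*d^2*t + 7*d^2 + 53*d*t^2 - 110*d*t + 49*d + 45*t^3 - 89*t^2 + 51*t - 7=-49*d^3 + d^2*(70 - 49*t) + d*(53*t^2 - 12*t - 16) + 45*t^3 - 58*t^2 + 16*t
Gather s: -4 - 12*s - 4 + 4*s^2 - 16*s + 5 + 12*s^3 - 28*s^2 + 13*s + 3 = 12*s^3 - 24*s^2 - 15*s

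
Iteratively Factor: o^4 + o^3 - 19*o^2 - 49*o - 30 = (o + 3)*(o^3 - 2*o^2 - 13*o - 10) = (o - 5)*(o + 3)*(o^2 + 3*o + 2) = (o - 5)*(o + 1)*(o + 3)*(o + 2)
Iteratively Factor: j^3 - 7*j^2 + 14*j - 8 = (j - 4)*(j^2 - 3*j + 2) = (j - 4)*(j - 1)*(j - 2)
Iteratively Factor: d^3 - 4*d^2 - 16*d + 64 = (d + 4)*(d^2 - 8*d + 16) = (d - 4)*(d + 4)*(d - 4)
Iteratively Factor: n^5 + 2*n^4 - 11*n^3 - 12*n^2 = (n + 1)*(n^4 + n^3 - 12*n^2) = (n - 3)*(n + 1)*(n^3 + 4*n^2) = n*(n - 3)*(n + 1)*(n^2 + 4*n) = n^2*(n - 3)*(n + 1)*(n + 4)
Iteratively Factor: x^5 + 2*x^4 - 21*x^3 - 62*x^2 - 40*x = (x + 2)*(x^4 - 21*x^2 - 20*x) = (x - 5)*(x + 2)*(x^3 + 5*x^2 + 4*x) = (x - 5)*(x + 2)*(x + 4)*(x^2 + x) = x*(x - 5)*(x + 2)*(x + 4)*(x + 1)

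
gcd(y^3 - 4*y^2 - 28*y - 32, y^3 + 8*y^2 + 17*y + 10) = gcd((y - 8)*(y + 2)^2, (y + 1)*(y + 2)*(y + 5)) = y + 2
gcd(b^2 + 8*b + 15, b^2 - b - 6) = 1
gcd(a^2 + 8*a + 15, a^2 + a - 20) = a + 5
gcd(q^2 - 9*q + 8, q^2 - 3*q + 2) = q - 1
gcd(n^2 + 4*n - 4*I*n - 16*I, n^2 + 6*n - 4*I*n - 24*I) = n - 4*I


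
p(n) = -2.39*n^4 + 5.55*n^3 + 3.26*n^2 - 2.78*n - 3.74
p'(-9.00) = 8256.43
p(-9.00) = -19441.40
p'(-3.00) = 385.63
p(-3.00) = -309.50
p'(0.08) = -2.16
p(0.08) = -3.94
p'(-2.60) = 260.85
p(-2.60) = -181.24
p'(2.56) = -37.36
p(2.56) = 0.97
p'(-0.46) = -1.33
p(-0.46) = -2.42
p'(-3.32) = 508.94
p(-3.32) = -452.05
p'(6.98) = -2397.13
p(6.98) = -3650.03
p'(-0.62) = 1.86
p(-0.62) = -2.44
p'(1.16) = 12.27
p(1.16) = 1.76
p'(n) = -9.56*n^3 + 16.65*n^2 + 6.52*n - 2.78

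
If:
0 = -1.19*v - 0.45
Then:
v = -0.38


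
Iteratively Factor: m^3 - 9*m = (m + 3)*(m^2 - 3*m) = (m - 3)*(m + 3)*(m)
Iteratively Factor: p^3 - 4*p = (p + 2)*(p^2 - 2*p) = p*(p + 2)*(p - 2)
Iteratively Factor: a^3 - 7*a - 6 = (a + 1)*(a^2 - a - 6) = (a + 1)*(a + 2)*(a - 3)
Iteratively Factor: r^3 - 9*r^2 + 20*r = (r - 4)*(r^2 - 5*r) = (r - 5)*(r - 4)*(r)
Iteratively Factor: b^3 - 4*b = (b)*(b^2 - 4) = b*(b - 2)*(b + 2)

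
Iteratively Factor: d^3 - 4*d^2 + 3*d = (d - 1)*(d^2 - 3*d) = (d - 3)*(d - 1)*(d)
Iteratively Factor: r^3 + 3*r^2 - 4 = (r + 2)*(r^2 + r - 2) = (r + 2)^2*(r - 1)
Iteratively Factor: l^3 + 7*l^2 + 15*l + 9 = (l + 3)*(l^2 + 4*l + 3) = (l + 3)^2*(l + 1)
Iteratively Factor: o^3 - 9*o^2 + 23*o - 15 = (o - 3)*(o^2 - 6*o + 5) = (o - 5)*(o - 3)*(o - 1)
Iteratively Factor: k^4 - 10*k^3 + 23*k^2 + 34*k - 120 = (k + 2)*(k^3 - 12*k^2 + 47*k - 60) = (k - 3)*(k + 2)*(k^2 - 9*k + 20) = (k - 5)*(k - 3)*(k + 2)*(k - 4)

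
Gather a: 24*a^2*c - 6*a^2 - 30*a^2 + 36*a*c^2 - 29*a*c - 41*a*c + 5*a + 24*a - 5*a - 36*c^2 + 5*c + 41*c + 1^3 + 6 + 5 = a^2*(24*c - 36) + a*(36*c^2 - 70*c + 24) - 36*c^2 + 46*c + 12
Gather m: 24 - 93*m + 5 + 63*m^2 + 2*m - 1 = 63*m^2 - 91*m + 28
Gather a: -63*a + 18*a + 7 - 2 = 5 - 45*a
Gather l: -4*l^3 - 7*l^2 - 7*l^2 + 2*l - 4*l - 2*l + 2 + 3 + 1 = -4*l^3 - 14*l^2 - 4*l + 6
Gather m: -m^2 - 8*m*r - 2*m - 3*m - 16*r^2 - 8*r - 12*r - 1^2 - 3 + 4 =-m^2 + m*(-8*r - 5) - 16*r^2 - 20*r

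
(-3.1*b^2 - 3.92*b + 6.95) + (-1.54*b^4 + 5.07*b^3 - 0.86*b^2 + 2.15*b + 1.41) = -1.54*b^4 + 5.07*b^3 - 3.96*b^2 - 1.77*b + 8.36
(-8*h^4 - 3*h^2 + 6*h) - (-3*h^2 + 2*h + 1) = -8*h^4 + 4*h - 1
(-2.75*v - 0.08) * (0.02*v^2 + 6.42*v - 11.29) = -0.055*v^3 - 17.6566*v^2 + 30.5339*v + 0.9032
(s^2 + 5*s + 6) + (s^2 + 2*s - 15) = 2*s^2 + 7*s - 9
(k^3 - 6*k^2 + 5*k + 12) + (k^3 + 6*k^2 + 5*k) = 2*k^3 + 10*k + 12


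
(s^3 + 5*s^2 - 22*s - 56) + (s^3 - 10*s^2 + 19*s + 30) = 2*s^3 - 5*s^2 - 3*s - 26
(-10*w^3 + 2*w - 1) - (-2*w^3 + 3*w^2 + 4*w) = -8*w^3 - 3*w^2 - 2*w - 1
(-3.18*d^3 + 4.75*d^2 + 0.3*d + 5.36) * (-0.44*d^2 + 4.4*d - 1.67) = 1.3992*d^5 - 16.082*d^4 + 26.0786*d^3 - 8.9709*d^2 + 23.083*d - 8.9512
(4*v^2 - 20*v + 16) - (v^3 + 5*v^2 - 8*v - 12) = -v^3 - v^2 - 12*v + 28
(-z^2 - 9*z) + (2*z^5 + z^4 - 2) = 2*z^5 + z^4 - z^2 - 9*z - 2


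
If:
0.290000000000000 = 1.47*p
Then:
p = 0.20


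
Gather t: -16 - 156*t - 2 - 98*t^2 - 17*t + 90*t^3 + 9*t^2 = 90*t^3 - 89*t^2 - 173*t - 18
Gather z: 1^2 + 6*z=6*z + 1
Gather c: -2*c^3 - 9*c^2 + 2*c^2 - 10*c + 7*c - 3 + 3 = -2*c^3 - 7*c^2 - 3*c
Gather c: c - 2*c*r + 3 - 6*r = c*(1 - 2*r) - 6*r + 3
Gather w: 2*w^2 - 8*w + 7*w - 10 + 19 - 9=2*w^2 - w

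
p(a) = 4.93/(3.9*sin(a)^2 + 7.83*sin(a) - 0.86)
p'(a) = 4.93*(-7.8*sin(a)*cos(a) - 7.83*cos(a))/(3.9*sin(a)^2 + 7.83*sin(a) - 0.86)^2 = -(38.454*sin(a) + 38.6019)*cos(a)/(3.9*sin(a)^2 + 7.83*sin(a) - 0.86)^2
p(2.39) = 0.78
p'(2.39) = 1.19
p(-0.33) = -1.65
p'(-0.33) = -2.77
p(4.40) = -1.03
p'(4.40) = 0.03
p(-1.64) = -1.03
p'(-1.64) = 0.00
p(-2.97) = -2.37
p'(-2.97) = 7.27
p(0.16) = 10.13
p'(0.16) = -186.60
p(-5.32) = 0.60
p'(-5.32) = -0.60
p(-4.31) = 0.51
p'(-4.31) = 0.31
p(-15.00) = -1.15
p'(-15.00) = 0.56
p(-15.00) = -1.15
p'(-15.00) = 0.56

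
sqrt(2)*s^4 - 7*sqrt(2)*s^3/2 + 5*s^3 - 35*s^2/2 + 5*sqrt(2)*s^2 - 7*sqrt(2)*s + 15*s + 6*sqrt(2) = (s - 2)*(s - 3/2)*(s + 2*sqrt(2))*(sqrt(2)*s + 1)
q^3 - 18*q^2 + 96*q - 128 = (q - 8)^2*(q - 2)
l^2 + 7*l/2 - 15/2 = (l - 3/2)*(l + 5)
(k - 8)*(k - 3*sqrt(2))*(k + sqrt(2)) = k^3 - 8*k^2 - 2*sqrt(2)*k^2 - 6*k + 16*sqrt(2)*k + 48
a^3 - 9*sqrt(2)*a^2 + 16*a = a*(a - 8*sqrt(2))*(a - sqrt(2))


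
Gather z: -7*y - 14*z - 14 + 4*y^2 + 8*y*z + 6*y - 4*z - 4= 4*y^2 - y + z*(8*y - 18) - 18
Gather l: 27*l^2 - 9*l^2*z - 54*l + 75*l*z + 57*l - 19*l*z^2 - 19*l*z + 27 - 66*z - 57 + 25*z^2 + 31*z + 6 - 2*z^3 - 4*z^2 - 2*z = l^2*(27 - 9*z) + l*(-19*z^2 + 56*z + 3) - 2*z^3 + 21*z^2 - 37*z - 24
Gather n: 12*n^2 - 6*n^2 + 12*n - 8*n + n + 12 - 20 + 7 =6*n^2 + 5*n - 1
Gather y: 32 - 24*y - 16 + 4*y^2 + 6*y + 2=4*y^2 - 18*y + 18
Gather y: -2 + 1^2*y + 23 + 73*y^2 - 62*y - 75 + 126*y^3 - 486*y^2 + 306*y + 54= 126*y^3 - 413*y^2 + 245*y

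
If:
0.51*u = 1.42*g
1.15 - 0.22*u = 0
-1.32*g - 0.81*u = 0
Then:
No Solution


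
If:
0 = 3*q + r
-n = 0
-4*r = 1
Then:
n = 0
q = 1/12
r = -1/4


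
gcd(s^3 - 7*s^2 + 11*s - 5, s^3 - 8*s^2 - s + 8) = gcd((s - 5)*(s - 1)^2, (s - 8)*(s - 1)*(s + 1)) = s - 1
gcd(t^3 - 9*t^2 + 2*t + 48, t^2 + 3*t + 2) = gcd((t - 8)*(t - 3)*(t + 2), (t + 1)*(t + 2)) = t + 2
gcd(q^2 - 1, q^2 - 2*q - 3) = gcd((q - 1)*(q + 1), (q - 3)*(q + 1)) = q + 1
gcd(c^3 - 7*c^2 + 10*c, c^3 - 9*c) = c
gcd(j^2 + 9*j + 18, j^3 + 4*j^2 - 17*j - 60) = j + 3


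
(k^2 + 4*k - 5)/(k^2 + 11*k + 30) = (k - 1)/(k + 6)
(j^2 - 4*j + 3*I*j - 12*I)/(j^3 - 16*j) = (j + 3*I)/(j*(j + 4))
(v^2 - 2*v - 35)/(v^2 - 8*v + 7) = (v + 5)/(v - 1)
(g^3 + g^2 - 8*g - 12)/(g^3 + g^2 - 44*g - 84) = (g^2 - g - 6)/(g^2 - g - 42)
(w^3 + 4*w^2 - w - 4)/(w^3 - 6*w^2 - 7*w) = (w^2 + 3*w - 4)/(w*(w - 7))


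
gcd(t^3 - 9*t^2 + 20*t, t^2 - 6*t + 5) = t - 5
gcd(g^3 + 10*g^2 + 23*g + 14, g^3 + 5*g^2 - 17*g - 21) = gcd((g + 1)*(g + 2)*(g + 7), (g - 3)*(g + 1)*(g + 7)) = g^2 + 8*g + 7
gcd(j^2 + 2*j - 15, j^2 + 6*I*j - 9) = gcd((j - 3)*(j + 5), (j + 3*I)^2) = 1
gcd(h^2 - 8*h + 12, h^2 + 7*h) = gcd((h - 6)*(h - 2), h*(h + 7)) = 1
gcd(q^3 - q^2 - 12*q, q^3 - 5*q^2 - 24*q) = q^2 + 3*q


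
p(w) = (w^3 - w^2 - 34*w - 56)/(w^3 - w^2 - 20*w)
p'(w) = (-3*w^2 + 2*w + 20)*(w^3 - w^2 - 34*w - 56)/(w^3 - w^2 - 20*w)^2 + (3*w^2 - 2*w - 34)/(w^3 - w^2 - 20*w)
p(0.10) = 29.57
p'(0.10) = -279.88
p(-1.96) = -0.03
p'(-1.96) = -0.67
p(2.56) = 3.24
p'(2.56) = 0.04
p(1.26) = 3.97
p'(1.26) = -1.56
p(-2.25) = 0.14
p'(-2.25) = -0.50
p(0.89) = 4.83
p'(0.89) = -3.37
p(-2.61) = 0.30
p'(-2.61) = -0.36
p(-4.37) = 0.66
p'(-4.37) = -0.11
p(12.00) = 0.83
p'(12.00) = 0.04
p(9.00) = 0.61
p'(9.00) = 0.14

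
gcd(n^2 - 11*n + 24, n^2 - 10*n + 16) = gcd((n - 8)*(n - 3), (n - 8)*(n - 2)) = n - 8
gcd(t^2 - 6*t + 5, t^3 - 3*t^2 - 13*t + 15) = t^2 - 6*t + 5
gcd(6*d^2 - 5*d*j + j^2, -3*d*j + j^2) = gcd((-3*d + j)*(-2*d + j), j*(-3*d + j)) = 3*d - j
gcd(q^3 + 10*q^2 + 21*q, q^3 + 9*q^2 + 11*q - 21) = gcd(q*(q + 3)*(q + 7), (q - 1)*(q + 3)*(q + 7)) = q^2 + 10*q + 21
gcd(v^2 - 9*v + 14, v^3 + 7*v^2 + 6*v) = 1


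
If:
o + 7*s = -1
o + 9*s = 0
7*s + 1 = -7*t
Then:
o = -9/2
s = 1/2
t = -9/14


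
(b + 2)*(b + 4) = b^2 + 6*b + 8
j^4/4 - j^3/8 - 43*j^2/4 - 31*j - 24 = (j/4 + 1)*(j - 8)*(j + 3/2)*(j + 2)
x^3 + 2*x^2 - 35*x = x*(x - 5)*(x + 7)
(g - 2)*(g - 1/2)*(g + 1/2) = g^3 - 2*g^2 - g/4 + 1/2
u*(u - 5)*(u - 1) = u^3 - 6*u^2 + 5*u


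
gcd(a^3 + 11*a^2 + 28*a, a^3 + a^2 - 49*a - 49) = a + 7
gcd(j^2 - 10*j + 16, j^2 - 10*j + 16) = j^2 - 10*j + 16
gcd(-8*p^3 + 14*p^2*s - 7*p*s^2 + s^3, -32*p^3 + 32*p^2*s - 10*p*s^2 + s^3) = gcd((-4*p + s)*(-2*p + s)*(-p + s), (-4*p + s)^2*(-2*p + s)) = 8*p^2 - 6*p*s + s^2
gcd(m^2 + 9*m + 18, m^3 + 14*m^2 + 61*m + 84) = m + 3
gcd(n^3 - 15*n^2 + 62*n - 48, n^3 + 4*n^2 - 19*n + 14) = n - 1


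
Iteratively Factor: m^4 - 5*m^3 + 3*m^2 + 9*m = (m)*(m^3 - 5*m^2 + 3*m + 9) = m*(m - 3)*(m^2 - 2*m - 3) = m*(m - 3)*(m + 1)*(m - 3)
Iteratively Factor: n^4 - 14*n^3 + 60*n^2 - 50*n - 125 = (n - 5)*(n^3 - 9*n^2 + 15*n + 25) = (n - 5)*(n + 1)*(n^2 - 10*n + 25) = (n - 5)^2*(n + 1)*(n - 5)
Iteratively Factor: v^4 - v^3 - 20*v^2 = (v)*(v^3 - v^2 - 20*v) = v^2*(v^2 - v - 20) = v^2*(v - 5)*(v + 4)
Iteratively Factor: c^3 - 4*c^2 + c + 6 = (c - 2)*(c^2 - 2*c - 3) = (c - 2)*(c + 1)*(c - 3)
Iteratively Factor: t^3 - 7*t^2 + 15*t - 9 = (t - 3)*(t^2 - 4*t + 3) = (t - 3)^2*(t - 1)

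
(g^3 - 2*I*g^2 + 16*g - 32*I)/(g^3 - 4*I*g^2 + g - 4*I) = (g^2 + 2*I*g + 8)/(g^2 + 1)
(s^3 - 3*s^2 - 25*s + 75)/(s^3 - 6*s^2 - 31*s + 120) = (s - 5)/(s - 8)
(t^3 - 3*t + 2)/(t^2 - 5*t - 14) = (t^2 - 2*t + 1)/(t - 7)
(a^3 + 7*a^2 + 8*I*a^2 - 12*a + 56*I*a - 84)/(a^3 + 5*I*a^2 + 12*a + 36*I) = (a + 7)/(a - 3*I)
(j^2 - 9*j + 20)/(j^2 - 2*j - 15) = (j - 4)/(j + 3)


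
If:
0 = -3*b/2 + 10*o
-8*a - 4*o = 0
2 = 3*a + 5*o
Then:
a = -2/7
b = 80/21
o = 4/7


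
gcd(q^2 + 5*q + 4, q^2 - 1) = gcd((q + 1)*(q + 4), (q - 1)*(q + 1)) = q + 1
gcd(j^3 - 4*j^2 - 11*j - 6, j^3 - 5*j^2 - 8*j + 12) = j - 6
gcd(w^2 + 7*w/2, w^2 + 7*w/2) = w^2 + 7*w/2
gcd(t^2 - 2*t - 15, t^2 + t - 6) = t + 3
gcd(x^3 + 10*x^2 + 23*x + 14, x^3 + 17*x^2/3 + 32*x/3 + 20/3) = x + 2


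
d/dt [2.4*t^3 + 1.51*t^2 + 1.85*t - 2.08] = 7.2*t^2 + 3.02*t + 1.85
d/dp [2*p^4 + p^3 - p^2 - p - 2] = 8*p^3 + 3*p^2 - 2*p - 1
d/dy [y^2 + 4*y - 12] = 2*y + 4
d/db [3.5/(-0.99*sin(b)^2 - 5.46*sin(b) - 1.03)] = (6.93*sin(b) + 19.11)*cos(b)/(0.99*sin(b)^2 + 5.46*sin(b) + 1.03)^2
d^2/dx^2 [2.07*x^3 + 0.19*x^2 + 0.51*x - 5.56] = 12.42*x + 0.38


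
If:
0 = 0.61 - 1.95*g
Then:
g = 0.31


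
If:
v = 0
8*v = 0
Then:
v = 0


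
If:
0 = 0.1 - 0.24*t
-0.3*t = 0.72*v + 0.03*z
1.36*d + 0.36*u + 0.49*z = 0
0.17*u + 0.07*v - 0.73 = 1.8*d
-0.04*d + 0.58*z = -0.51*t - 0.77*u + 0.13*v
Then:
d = -0.91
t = 0.42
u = -5.14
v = -0.44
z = 6.29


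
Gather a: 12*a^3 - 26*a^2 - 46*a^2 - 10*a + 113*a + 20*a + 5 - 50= 12*a^3 - 72*a^2 + 123*a - 45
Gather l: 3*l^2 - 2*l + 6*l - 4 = 3*l^2 + 4*l - 4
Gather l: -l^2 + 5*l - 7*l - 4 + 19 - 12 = -l^2 - 2*l + 3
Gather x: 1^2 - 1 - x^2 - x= -x^2 - x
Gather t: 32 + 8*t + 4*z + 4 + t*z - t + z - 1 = t*(z + 7) + 5*z + 35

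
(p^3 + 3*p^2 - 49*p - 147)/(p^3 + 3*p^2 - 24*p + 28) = (p^2 - 4*p - 21)/(p^2 - 4*p + 4)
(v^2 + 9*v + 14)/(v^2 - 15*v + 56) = (v^2 + 9*v + 14)/(v^2 - 15*v + 56)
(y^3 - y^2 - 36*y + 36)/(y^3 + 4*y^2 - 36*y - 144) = (y - 1)/(y + 4)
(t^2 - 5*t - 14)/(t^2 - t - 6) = (t - 7)/(t - 3)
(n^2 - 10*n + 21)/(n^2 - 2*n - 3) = (n - 7)/(n + 1)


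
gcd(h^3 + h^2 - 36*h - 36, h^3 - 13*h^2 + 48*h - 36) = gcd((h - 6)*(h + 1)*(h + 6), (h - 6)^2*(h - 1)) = h - 6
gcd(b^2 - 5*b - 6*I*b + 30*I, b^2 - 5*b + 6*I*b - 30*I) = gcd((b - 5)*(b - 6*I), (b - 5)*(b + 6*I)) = b - 5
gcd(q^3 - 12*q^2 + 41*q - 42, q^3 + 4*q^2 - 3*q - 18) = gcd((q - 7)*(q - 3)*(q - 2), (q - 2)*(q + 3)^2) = q - 2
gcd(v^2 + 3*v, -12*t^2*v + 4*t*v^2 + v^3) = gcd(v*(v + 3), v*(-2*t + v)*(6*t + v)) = v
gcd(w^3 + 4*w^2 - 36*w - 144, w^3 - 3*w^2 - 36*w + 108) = w^2 - 36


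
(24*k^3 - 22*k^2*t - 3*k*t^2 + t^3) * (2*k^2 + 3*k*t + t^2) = 48*k^5 + 28*k^4*t - 48*k^3*t^2 - 29*k^2*t^3 + t^5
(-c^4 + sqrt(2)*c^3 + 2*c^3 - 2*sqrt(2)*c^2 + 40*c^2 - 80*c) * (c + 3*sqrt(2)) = -c^5 - 2*sqrt(2)*c^4 + 2*c^4 + 4*sqrt(2)*c^3 + 46*c^3 - 92*c^2 + 120*sqrt(2)*c^2 - 240*sqrt(2)*c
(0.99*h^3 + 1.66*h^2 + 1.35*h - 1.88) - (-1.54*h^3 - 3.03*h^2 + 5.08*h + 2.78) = 2.53*h^3 + 4.69*h^2 - 3.73*h - 4.66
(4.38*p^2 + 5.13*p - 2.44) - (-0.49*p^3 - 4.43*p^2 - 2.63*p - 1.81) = 0.49*p^3 + 8.81*p^2 + 7.76*p - 0.63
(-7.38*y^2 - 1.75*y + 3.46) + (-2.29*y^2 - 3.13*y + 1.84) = -9.67*y^2 - 4.88*y + 5.3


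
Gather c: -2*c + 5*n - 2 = -2*c + 5*n - 2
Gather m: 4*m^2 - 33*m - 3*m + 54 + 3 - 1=4*m^2 - 36*m + 56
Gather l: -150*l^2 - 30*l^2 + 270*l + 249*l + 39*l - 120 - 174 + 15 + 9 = -180*l^2 + 558*l - 270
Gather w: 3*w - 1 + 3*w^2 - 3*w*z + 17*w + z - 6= 3*w^2 + w*(20 - 3*z) + z - 7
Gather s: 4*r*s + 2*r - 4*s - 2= 2*r + s*(4*r - 4) - 2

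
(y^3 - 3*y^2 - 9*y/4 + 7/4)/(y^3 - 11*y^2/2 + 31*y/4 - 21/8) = 2*(y + 1)/(2*y - 3)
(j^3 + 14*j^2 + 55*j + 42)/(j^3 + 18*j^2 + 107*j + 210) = (j + 1)/(j + 5)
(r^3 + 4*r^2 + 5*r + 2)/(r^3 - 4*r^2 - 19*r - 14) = (r + 1)/(r - 7)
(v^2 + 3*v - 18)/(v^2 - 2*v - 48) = (v - 3)/(v - 8)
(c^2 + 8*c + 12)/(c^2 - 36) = (c + 2)/(c - 6)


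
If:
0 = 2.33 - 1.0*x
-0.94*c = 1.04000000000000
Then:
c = -1.11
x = 2.33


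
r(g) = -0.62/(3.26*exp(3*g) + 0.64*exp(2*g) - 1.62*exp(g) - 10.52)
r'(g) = -0.62*(-9.78*exp(3*g) - 1.28*exp(2*g) + 1.62*exp(g))/(3.26*exp(3*g) + 0.64*exp(2*g) - 1.62*exp(g) - 10.52)^2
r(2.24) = -0.00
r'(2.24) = 0.00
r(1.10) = -0.01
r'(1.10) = 0.03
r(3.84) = -0.00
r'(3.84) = 0.00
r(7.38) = -0.00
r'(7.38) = 0.00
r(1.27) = -0.00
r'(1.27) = 0.01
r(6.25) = -0.00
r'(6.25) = 0.00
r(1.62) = -0.00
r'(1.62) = 0.00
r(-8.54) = 0.06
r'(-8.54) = -0.00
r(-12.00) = 0.06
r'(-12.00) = 0.00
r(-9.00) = 0.06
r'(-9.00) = 0.00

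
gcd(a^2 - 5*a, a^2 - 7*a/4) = a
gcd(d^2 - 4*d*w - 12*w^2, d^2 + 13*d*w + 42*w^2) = 1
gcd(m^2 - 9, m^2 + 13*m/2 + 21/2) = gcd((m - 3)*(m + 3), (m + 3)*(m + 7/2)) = m + 3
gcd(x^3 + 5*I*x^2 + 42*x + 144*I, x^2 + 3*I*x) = x + 3*I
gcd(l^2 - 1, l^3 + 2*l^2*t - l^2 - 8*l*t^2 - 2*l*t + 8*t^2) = l - 1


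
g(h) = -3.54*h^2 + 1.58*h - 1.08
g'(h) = 1.58 - 7.08*h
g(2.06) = -12.85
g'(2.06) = -13.00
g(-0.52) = -2.86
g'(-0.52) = 5.26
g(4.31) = -60.03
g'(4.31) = -28.93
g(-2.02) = -18.72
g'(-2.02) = 15.88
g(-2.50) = -27.16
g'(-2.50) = 19.28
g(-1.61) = -12.80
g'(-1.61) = 12.98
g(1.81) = -9.82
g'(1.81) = -11.23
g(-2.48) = -26.77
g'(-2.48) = 19.14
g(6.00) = -119.04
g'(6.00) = -40.90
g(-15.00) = -821.28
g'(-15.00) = 107.78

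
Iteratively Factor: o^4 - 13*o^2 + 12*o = (o)*(o^3 - 13*o + 12) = o*(o - 1)*(o^2 + o - 12) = o*(o - 3)*(o - 1)*(o + 4)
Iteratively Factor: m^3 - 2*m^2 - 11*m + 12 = (m - 4)*(m^2 + 2*m - 3) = (m - 4)*(m + 3)*(m - 1)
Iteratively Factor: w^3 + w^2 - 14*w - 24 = (w + 3)*(w^2 - 2*w - 8) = (w + 2)*(w + 3)*(w - 4)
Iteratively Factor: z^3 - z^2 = (z)*(z^2 - z) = z*(z - 1)*(z)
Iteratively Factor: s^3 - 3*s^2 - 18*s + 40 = (s - 5)*(s^2 + 2*s - 8) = (s - 5)*(s - 2)*(s + 4)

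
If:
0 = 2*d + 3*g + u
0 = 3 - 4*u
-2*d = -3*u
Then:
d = 9/8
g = -1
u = 3/4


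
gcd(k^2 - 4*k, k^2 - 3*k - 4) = k - 4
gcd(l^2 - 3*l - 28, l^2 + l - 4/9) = 1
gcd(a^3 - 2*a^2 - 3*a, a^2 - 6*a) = a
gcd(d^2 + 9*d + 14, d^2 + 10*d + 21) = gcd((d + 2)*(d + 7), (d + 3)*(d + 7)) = d + 7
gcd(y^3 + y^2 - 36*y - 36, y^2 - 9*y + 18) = y - 6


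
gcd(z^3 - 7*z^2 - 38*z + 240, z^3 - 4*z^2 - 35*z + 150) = z^2 + z - 30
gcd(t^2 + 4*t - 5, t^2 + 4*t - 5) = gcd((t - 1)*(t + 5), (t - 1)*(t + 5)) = t^2 + 4*t - 5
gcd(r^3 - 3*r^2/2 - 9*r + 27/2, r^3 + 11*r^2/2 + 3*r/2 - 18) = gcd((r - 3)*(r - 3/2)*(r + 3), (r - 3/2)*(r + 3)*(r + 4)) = r^2 + 3*r/2 - 9/2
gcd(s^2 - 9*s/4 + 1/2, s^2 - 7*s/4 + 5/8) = 1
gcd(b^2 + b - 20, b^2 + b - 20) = b^2 + b - 20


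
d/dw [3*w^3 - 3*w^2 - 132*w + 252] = 9*w^2 - 6*w - 132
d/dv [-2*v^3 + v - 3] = 1 - 6*v^2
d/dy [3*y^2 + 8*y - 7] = 6*y + 8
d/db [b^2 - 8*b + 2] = 2*b - 8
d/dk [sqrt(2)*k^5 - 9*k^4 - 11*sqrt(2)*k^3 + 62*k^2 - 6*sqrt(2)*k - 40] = 5*sqrt(2)*k^4 - 36*k^3 - 33*sqrt(2)*k^2 + 124*k - 6*sqrt(2)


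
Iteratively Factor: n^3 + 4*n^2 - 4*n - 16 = (n + 4)*(n^2 - 4) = (n - 2)*(n + 4)*(n + 2)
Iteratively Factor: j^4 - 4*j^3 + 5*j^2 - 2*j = (j - 2)*(j^3 - 2*j^2 + j) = (j - 2)*(j - 1)*(j^2 - j) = j*(j - 2)*(j - 1)*(j - 1)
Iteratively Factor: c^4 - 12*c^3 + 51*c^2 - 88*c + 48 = (c - 4)*(c^3 - 8*c^2 + 19*c - 12) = (c - 4)*(c - 1)*(c^2 - 7*c + 12) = (c - 4)*(c - 3)*(c - 1)*(c - 4)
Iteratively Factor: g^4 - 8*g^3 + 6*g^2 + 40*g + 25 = (g + 1)*(g^3 - 9*g^2 + 15*g + 25) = (g - 5)*(g + 1)*(g^2 - 4*g - 5) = (g - 5)^2*(g + 1)*(g + 1)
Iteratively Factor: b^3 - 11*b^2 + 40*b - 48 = (b - 4)*(b^2 - 7*b + 12) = (b - 4)*(b - 3)*(b - 4)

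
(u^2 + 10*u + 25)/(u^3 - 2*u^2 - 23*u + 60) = (u + 5)/(u^2 - 7*u + 12)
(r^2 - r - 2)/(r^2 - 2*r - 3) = (r - 2)/(r - 3)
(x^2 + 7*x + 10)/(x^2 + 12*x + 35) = (x + 2)/(x + 7)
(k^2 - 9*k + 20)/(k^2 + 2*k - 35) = (k - 4)/(k + 7)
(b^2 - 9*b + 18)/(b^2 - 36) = (b - 3)/(b + 6)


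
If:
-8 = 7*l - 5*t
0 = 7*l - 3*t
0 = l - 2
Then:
No Solution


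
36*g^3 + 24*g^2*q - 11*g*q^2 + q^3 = (-6*g + q)^2*(g + q)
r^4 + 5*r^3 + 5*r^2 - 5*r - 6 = (r - 1)*(r + 1)*(r + 2)*(r + 3)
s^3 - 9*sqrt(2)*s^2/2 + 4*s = s*(s - 4*sqrt(2))*(s - sqrt(2)/2)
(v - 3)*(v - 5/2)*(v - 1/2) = v^3 - 6*v^2 + 41*v/4 - 15/4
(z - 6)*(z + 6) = z^2 - 36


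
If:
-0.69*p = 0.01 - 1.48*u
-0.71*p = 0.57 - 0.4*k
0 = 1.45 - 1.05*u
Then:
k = 6.66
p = 2.95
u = 1.38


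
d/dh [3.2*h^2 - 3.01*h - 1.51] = 6.4*h - 3.01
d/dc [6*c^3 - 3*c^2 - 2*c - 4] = 18*c^2 - 6*c - 2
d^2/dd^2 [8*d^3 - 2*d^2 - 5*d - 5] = 48*d - 4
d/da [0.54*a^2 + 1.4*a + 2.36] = 1.08*a + 1.4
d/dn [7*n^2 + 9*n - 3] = 14*n + 9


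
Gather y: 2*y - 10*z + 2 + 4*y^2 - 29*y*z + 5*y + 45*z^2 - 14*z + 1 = 4*y^2 + y*(7 - 29*z) + 45*z^2 - 24*z + 3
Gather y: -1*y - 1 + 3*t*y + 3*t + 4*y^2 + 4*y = 3*t + 4*y^2 + y*(3*t + 3) - 1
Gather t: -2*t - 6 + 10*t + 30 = 8*t + 24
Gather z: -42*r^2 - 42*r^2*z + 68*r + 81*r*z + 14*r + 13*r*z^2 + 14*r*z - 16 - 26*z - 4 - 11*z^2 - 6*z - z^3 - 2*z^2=-42*r^2 + 82*r - z^3 + z^2*(13*r - 13) + z*(-42*r^2 + 95*r - 32) - 20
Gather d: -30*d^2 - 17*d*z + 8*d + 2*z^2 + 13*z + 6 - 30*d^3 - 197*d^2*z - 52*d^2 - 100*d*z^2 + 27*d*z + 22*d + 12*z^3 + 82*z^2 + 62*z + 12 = -30*d^3 + d^2*(-197*z - 82) + d*(-100*z^2 + 10*z + 30) + 12*z^3 + 84*z^2 + 75*z + 18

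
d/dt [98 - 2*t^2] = -4*t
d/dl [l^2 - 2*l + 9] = 2*l - 2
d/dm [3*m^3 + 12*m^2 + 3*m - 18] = 9*m^2 + 24*m + 3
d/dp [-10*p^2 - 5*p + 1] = -20*p - 5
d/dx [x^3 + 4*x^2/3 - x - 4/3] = 3*x^2 + 8*x/3 - 1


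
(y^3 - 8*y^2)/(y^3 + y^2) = (y - 8)/(y + 1)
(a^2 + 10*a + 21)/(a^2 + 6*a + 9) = (a + 7)/(a + 3)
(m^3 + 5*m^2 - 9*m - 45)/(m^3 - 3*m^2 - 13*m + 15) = (m^2 + 2*m - 15)/(m^2 - 6*m + 5)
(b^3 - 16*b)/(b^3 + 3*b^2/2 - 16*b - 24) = 2*b/(2*b + 3)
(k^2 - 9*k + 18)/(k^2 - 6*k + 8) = (k^2 - 9*k + 18)/(k^2 - 6*k + 8)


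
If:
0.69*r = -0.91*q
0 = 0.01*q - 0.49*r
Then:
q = 0.00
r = 0.00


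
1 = 1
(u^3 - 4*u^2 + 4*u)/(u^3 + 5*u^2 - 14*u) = (u - 2)/(u + 7)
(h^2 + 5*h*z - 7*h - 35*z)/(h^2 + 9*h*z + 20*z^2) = (h - 7)/(h + 4*z)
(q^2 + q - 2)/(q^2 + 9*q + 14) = (q - 1)/(q + 7)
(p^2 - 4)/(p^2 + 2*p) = (p - 2)/p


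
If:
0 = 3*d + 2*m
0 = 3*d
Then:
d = 0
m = 0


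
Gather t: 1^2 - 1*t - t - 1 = -2*t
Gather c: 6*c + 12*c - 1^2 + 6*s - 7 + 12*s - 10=18*c + 18*s - 18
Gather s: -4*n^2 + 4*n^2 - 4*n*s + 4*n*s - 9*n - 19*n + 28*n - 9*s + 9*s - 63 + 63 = 0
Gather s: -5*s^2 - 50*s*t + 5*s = -5*s^2 + s*(5 - 50*t)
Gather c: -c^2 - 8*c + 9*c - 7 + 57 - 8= -c^2 + c + 42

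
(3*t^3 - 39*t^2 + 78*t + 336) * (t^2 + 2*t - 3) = 3*t^5 - 33*t^4 - 9*t^3 + 609*t^2 + 438*t - 1008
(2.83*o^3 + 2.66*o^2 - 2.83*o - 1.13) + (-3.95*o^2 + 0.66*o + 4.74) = 2.83*o^3 - 1.29*o^2 - 2.17*o + 3.61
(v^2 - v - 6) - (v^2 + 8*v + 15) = -9*v - 21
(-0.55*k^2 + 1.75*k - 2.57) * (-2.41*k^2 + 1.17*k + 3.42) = 1.3255*k^4 - 4.861*k^3 + 6.3602*k^2 + 2.9781*k - 8.7894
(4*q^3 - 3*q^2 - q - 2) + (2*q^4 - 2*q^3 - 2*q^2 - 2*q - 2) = 2*q^4 + 2*q^3 - 5*q^2 - 3*q - 4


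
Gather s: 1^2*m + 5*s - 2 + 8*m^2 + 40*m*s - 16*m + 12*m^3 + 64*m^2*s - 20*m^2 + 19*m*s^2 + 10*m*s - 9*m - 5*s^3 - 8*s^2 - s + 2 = 12*m^3 - 12*m^2 - 24*m - 5*s^3 + s^2*(19*m - 8) + s*(64*m^2 + 50*m + 4)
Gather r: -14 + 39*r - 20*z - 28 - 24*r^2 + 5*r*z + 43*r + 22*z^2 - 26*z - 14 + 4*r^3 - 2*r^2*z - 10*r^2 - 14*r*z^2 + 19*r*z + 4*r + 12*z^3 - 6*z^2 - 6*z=4*r^3 + r^2*(-2*z - 34) + r*(-14*z^2 + 24*z + 86) + 12*z^3 + 16*z^2 - 52*z - 56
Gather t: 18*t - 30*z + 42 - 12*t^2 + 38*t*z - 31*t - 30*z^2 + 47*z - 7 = -12*t^2 + t*(38*z - 13) - 30*z^2 + 17*z + 35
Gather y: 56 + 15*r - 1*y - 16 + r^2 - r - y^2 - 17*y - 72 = r^2 + 14*r - y^2 - 18*y - 32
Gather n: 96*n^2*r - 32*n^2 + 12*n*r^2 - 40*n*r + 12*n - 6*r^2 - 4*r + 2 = n^2*(96*r - 32) + n*(12*r^2 - 40*r + 12) - 6*r^2 - 4*r + 2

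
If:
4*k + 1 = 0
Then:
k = -1/4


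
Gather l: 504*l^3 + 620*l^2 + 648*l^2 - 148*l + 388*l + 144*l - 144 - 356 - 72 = 504*l^3 + 1268*l^2 + 384*l - 572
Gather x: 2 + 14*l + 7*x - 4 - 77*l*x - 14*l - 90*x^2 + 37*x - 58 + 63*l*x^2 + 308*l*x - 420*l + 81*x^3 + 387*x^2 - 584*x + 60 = -420*l + 81*x^3 + x^2*(63*l + 297) + x*(231*l - 540)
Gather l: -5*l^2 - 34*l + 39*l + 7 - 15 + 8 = -5*l^2 + 5*l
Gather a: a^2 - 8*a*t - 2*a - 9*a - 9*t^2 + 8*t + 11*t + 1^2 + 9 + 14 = a^2 + a*(-8*t - 11) - 9*t^2 + 19*t + 24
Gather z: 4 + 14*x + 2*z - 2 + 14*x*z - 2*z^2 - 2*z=14*x*z + 14*x - 2*z^2 + 2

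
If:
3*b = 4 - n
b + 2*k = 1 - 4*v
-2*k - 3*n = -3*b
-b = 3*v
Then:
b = 39/35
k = 24/35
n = 23/35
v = -13/35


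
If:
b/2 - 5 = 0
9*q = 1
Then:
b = 10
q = 1/9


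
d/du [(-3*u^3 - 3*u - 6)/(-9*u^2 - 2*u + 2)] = 3*(9*u^4 + 4*u^3 - 15*u^2 - 36*u - 6)/(81*u^4 + 36*u^3 - 32*u^2 - 8*u + 4)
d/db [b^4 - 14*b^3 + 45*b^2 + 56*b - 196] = 4*b^3 - 42*b^2 + 90*b + 56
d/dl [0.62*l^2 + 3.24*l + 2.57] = 1.24*l + 3.24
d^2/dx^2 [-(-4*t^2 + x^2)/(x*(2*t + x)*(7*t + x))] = 2*(98*t^3 + 42*t^2*x + 6*t*x^2 - x^3)/(x^3*(343*t^3 + 147*t^2*x + 21*t*x^2 + x^3))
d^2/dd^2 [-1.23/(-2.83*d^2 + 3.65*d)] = (59.105682*d^2 - 76.23171*d + 32.77335)/(d^3*(22.665187*d^3 - 87.697455*d^2 + 113.108025*d - 48.627125))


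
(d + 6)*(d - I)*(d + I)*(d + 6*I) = d^4 + 6*d^3 + 6*I*d^3 + d^2 + 36*I*d^2 + 6*d + 6*I*d + 36*I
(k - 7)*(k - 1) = k^2 - 8*k + 7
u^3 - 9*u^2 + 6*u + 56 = (u - 7)*(u - 4)*(u + 2)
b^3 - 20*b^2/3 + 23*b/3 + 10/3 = (b - 5)*(b - 2)*(b + 1/3)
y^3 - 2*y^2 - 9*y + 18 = (y - 3)*(y - 2)*(y + 3)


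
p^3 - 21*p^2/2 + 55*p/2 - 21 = (p - 7)*(p - 2)*(p - 3/2)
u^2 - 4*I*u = u*(u - 4*I)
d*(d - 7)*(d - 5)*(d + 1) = d^4 - 11*d^3 + 23*d^2 + 35*d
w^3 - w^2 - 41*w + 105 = (w - 5)*(w - 3)*(w + 7)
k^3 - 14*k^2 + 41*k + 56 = (k - 8)*(k - 7)*(k + 1)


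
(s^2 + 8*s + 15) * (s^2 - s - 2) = s^4 + 7*s^3 + 5*s^2 - 31*s - 30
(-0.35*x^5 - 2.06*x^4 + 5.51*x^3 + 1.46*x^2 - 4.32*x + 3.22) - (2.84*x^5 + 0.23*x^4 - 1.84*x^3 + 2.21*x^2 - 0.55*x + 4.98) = -3.19*x^5 - 2.29*x^4 + 7.35*x^3 - 0.75*x^2 - 3.77*x - 1.76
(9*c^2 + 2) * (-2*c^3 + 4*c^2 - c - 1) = -18*c^5 + 36*c^4 - 13*c^3 - c^2 - 2*c - 2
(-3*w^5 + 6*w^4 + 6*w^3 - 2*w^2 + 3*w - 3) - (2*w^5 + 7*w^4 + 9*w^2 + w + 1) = -5*w^5 - w^4 + 6*w^3 - 11*w^2 + 2*w - 4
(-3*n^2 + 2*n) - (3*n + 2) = -3*n^2 - n - 2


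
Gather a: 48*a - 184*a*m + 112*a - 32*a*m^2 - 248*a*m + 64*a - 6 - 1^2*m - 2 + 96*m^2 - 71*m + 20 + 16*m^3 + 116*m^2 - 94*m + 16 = a*(-32*m^2 - 432*m + 224) + 16*m^3 + 212*m^2 - 166*m + 28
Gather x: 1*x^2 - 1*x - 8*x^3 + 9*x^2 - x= -8*x^3 + 10*x^2 - 2*x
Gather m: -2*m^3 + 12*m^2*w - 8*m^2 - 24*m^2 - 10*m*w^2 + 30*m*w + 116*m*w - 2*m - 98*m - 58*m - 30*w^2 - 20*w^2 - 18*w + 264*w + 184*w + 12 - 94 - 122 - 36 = -2*m^3 + m^2*(12*w - 32) + m*(-10*w^2 + 146*w - 158) - 50*w^2 + 430*w - 240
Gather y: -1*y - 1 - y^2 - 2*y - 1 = -y^2 - 3*y - 2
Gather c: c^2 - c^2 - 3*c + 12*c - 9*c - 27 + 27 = 0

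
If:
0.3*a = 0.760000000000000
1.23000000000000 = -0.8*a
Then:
No Solution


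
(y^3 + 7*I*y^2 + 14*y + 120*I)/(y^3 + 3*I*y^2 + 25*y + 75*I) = (y^2 + 2*I*y + 24)/(y^2 - 2*I*y + 15)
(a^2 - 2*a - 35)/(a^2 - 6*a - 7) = (a + 5)/(a + 1)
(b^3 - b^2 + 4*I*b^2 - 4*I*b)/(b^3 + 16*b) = (b - 1)/(b - 4*I)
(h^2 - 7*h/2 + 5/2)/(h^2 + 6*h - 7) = (h - 5/2)/(h + 7)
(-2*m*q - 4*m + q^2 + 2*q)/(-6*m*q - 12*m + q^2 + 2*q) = (-2*m + q)/(-6*m + q)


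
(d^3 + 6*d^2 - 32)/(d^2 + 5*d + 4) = (d^2 + 2*d - 8)/(d + 1)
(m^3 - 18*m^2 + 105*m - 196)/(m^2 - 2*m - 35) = (m^2 - 11*m + 28)/(m + 5)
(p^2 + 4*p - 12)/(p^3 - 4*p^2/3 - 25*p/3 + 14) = 3*(p + 6)/(3*p^2 + 2*p - 21)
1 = 1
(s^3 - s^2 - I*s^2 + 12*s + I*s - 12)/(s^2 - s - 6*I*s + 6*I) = (s^2 - I*s + 12)/(s - 6*I)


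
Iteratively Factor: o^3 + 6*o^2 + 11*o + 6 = (o + 1)*(o^2 + 5*o + 6) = (o + 1)*(o + 2)*(o + 3)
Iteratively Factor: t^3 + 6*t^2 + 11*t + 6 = (t + 2)*(t^2 + 4*t + 3) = (t + 1)*(t + 2)*(t + 3)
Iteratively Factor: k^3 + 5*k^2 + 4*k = (k)*(k^2 + 5*k + 4) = k*(k + 4)*(k + 1)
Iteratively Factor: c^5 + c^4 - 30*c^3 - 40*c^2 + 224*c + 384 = (c + 2)*(c^4 - c^3 - 28*c^2 + 16*c + 192) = (c + 2)*(c + 4)*(c^3 - 5*c^2 - 8*c + 48) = (c - 4)*(c + 2)*(c + 4)*(c^2 - c - 12) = (c - 4)^2*(c + 2)*(c + 4)*(c + 3)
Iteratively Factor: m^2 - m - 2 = (m - 2)*(m + 1)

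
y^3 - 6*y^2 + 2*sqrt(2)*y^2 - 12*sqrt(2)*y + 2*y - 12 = (y - 6)*(y + sqrt(2))^2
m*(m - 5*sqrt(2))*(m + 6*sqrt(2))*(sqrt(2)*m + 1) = sqrt(2)*m^4 + 3*m^3 - 59*sqrt(2)*m^2 - 60*m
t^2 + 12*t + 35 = (t + 5)*(t + 7)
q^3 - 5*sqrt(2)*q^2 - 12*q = q*(q - 6*sqrt(2))*(q + sqrt(2))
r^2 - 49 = (r - 7)*(r + 7)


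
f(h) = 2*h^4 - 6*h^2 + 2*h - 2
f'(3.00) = 182.00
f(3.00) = 112.00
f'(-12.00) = -13678.00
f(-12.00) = 40582.00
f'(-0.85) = 7.29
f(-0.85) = -6.99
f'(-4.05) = -480.84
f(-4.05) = 429.57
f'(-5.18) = -1047.77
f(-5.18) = 1266.60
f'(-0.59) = 7.44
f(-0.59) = -5.03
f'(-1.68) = -15.77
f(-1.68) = -6.36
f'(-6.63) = -2249.91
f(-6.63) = 3585.42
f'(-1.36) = -1.80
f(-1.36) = -8.98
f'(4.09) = 500.26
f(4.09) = 465.47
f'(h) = 8*h^3 - 12*h + 2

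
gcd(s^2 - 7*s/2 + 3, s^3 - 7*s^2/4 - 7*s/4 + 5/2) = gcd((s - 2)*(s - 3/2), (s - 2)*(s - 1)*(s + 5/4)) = s - 2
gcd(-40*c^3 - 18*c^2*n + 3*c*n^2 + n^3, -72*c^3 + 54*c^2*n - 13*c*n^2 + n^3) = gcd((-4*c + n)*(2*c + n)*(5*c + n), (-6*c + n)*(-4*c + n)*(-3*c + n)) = 4*c - n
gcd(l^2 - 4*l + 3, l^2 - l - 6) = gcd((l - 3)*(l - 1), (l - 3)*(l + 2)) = l - 3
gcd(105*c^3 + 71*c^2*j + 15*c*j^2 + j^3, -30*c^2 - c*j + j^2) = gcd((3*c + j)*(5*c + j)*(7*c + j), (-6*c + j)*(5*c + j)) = 5*c + j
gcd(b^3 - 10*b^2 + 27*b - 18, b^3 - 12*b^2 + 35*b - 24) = b^2 - 4*b + 3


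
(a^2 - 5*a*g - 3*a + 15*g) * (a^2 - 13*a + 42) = a^4 - 5*a^3*g - 16*a^3 + 80*a^2*g + 81*a^2 - 405*a*g - 126*a + 630*g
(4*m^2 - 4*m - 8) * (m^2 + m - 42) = 4*m^4 - 180*m^2 + 160*m + 336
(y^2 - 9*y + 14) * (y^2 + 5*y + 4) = y^4 - 4*y^3 - 27*y^2 + 34*y + 56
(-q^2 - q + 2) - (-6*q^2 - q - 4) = 5*q^2 + 6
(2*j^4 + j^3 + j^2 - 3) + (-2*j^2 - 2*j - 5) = 2*j^4 + j^3 - j^2 - 2*j - 8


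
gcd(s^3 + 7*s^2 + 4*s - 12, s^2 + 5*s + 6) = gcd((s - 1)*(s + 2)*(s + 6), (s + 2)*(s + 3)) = s + 2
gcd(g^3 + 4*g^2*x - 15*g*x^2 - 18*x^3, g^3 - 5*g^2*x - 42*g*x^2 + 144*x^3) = -g^2 - 3*g*x + 18*x^2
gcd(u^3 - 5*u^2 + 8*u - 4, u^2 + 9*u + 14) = 1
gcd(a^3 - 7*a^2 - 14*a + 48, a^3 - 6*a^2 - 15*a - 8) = a - 8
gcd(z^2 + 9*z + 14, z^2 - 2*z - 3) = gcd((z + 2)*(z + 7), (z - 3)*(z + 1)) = 1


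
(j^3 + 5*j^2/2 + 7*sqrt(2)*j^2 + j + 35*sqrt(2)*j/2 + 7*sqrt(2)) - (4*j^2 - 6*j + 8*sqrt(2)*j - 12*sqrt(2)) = j^3 - 3*j^2/2 + 7*sqrt(2)*j^2 + 7*j + 19*sqrt(2)*j/2 + 19*sqrt(2)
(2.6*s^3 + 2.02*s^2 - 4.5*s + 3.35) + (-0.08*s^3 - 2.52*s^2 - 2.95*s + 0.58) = 2.52*s^3 - 0.5*s^2 - 7.45*s + 3.93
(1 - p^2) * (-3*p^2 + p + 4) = 3*p^4 - p^3 - 7*p^2 + p + 4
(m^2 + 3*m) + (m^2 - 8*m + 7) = 2*m^2 - 5*m + 7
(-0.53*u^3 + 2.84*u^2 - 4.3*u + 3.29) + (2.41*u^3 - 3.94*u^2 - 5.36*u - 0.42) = 1.88*u^3 - 1.1*u^2 - 9.66*u + 2.87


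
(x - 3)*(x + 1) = x^2 - 2*x - 3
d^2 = d^2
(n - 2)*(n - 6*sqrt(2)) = n^2 - 6*sqrt(2)*n - 2*n + 12*sqrt(2)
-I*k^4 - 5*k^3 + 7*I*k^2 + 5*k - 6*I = (k - 1)*(k - 3*I)*(k - 2*I)*(-I*k - I)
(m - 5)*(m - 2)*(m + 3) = m^3 - 4*m^2 - 11*m + 30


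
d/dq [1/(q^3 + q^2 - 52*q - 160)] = (-3*q^2 - 2*q + 52)/(q^3 + q^2 - 52*q - 160)^2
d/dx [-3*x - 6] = -3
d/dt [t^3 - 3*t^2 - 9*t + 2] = 3*t^2 - 6*t - 9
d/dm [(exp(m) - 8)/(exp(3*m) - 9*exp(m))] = 2*(-exp(3*m) + 12*exp(2*m) - 36)*exp(-m)/(exp(4*m) - 18*exp(2*m) + 81)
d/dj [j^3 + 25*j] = 3*j^2 + 25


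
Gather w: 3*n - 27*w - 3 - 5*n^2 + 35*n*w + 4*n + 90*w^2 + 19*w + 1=-5*n^2 + 7*n + 90*w^2 + w*(35*n - 8) - 2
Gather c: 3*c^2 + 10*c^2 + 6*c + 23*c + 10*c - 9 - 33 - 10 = 13*c^2 + 39*c - 52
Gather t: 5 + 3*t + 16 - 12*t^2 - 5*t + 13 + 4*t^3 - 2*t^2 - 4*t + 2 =4*t^3 - 14*t^2 - 6*t + 36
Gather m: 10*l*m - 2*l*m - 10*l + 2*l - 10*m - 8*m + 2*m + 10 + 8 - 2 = -8*l + m*(8*l - 16) + 16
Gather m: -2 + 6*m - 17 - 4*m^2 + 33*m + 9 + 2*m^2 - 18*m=-2*m^2 + 21*m - 10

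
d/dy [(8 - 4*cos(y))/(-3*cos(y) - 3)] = -4*sin(y)/(cos(y) + 1)^2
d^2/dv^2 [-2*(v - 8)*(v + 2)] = -4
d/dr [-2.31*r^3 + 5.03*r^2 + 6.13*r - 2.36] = -6.93*r^2 + 10.06*r + 6.13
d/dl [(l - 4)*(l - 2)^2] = (l - 2)*(3*l - 10)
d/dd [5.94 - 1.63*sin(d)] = -1.63*cos(d)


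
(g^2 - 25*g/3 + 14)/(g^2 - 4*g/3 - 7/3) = (g - 6)/(g + 1)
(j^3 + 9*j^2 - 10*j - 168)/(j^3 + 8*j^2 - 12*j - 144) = (j + 7)/(j + 6)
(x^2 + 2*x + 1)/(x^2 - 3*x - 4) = (x + 1)/(x - 4)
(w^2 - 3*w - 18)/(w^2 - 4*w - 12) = (w + 3)/(w + 2)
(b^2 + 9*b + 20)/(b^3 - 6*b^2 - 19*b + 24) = (b^2 + 9*b + 20)/(b^3 - 6*b^2 - 19*b + 24)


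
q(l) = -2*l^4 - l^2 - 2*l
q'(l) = -8*l^3 - 2*l - 2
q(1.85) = -30.55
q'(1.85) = -56.35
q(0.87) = -3.64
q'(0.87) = -9.01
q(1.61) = -19.25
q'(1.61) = -38.61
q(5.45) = -1805.08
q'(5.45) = -1307.93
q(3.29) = -251.73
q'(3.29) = -293.47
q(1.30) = -10.00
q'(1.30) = -22.18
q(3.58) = -348.50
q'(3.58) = -376.22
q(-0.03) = 0.06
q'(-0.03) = -1.94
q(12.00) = -41640.00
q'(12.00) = -13850.00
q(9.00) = -13221.00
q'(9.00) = -5852.00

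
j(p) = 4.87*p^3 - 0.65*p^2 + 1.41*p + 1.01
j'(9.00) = 1173.12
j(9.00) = 3511.28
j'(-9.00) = 1196.52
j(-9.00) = -3614.56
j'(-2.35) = 85.15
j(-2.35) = -69.10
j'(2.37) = 80.39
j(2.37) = 65.53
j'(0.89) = 11.83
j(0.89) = 5.18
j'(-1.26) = 26.24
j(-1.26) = -11.54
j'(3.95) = 224.23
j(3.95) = 296.58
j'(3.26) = 152.44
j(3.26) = 167.42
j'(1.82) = 47.44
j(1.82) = 30.78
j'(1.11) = 17.97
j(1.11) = 8.43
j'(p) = 14.61*p^2 - 1.3*p + 1.41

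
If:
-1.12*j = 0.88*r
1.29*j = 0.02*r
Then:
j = 0.00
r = 0.00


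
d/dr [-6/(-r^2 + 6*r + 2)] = 12*(3 - r)/(-r^2 + 6*r + 2)^2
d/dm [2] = 0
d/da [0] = 0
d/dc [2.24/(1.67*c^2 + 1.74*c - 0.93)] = (-7.4816*c - 3.8976)/(1.67*c^2 + 1.74*c - 0.93)^2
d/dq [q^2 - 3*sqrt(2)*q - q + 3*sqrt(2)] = 2*q - 3*sqrt(2) - 1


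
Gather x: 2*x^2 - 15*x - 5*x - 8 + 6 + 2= 2*x^2 - 20*x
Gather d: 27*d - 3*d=24*d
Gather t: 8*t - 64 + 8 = 8*t - 56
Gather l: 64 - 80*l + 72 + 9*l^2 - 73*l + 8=9*l^2 - 153*l + 144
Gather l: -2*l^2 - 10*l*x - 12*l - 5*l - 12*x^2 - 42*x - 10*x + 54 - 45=-2*l^2 + l*(-10*x - 17) - 12*x^2 - 52*x + 9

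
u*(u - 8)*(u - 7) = u^3 - 15*u^2 + 56*u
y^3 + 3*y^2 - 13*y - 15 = (y - 3)*(y + 1)*(y + 5)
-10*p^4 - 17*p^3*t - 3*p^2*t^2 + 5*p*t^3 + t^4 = (-2*p + t)*(p + t)^2*(5*p + t)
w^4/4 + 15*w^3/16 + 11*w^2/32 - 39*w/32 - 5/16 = (w/4 + 1/2)*(w - 1)*(w + 1/4)*(w + 5/2)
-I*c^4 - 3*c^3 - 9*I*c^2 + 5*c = c*(c - 5*I)*(c + I)*(-I*c + 1)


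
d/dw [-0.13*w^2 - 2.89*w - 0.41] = -0.26*w - 2.89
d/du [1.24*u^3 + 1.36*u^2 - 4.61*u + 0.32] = 3.72*u^2 + 2.72*u - 4.61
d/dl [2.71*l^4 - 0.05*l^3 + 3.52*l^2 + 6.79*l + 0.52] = 10.84*l^3 - 0.15*l^2 + 7.04*l + 6.79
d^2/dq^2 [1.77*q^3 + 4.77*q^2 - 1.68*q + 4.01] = 10.62*q + 9.54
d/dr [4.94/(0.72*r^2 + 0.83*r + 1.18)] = (-7.1136*r - 4.1002)/(0.72*r^2 + 0.83*r + 1.18)^2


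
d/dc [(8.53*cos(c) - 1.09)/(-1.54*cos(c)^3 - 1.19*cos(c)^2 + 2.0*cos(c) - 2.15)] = (-26.2724*cos(c)^3 - 5.1149*cos(c)^2 + 2.5942*cos(c) + 16.1595)*sin(c)/(2.3716*cos(c)^6 + 3.6652*cos(c)^5 - 4.7439*cos(c)^4 + 1.862*cos(c)^3 + 9.117*cos(c)^2 - 8.6*cos(c) + 4.6225)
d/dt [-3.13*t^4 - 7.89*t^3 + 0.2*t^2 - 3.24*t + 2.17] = -12.52*t^3 - 23.67*t^2 + 0.4*t - 3.24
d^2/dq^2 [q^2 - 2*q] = 2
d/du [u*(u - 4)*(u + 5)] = 3*u^2 + 2*u - 20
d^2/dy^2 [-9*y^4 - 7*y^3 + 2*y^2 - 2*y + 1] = -108*y^2 - 42*y + 4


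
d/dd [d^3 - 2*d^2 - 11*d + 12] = 3*d^2 - 4*d - 11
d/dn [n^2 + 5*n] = 2*n + 5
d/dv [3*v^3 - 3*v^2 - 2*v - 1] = 9*v^2 - 6*v - 2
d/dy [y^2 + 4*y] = 2*y + 4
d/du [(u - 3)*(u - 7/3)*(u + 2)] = 3*u^2 - 20*u/3 - 11/3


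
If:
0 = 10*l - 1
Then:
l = 1/10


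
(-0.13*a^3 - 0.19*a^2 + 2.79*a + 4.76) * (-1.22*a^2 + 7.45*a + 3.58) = 0.1586*a^5 - 0.7367*a^4 - 5.2847*a^3 + 14.2981*a^2 + 45.4502*a + 17.0408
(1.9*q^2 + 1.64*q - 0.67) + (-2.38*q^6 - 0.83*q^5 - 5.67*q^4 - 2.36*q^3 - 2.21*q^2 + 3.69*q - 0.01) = -2.38*q^6 - 0.83*q^5 - 5.67*q^4 - 2.36*q^3 - 0.31*q^2 + 5.33*q - 0.68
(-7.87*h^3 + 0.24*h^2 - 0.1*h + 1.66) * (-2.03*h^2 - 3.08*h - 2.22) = 15.9761*h^5 + 23.7524*h^4 + 16.9352*h^3 - 3.5946*h^2 - 4.8908*h - 3.6852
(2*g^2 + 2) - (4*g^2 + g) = -2*g^2 - g + 2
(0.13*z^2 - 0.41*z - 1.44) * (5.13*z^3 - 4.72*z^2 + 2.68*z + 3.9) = 0.6669*z^5 - 2.7169*z^4 - 5.1036*z^3 + 6.205*z^2 - 5.4582*z - 5.616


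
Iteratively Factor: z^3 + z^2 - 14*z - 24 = (z + 3)*(z^2 - 2*z - 8) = (z + 2)*(z + 3)*(z - 4)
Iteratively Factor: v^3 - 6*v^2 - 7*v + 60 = (v - 4)*(v^2 - 2*v - 15) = (v - 5)*(v - 4)*(v + 3)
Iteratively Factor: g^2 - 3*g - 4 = (g - 4)*(g + 1)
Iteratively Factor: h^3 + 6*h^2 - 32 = (h + 4)*(h^2 + 2*h - 8) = (h + 4)^2*(h - 2)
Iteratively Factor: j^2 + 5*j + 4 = (j + 4)*(j + 1)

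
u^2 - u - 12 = (u - 4)*(u + 3)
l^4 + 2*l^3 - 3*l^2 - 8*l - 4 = (l - 2)*(l + 1)^2*(l + 2)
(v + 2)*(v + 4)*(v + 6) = v^3 + 12*v^2 + 44*v + 48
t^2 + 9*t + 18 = (t + 3)*(t + 6)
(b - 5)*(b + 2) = b^2 - 3*b - 10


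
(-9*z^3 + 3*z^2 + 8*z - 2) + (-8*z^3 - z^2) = -17*z^3 + 2*z^2 + 8*z - 2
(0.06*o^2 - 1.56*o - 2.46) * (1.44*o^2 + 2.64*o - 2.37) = 0.0864*o^4 - 2.088*o^3 - 7.803*o^2 - 2.7972*o + 5.8302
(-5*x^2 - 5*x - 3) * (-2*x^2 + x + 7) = 10*x^4 + 5*x^3 - 34*x^2 - 38*x - 21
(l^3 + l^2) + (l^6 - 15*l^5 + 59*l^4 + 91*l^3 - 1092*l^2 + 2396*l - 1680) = l^6 - 15*l^5 + 59*l^4 + 92*l^3 - 1091*l^2 + 2396*l - 1680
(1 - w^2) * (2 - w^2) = w^4 - 3*w^2 + 2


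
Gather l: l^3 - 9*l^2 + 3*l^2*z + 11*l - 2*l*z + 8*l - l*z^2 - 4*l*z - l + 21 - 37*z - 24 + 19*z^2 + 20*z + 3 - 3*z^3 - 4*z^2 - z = l^3 + l^2*(3*z - 9) + l*(-z^2 - 6*z + 18) - 3*z^3 + 15*z^2 - 18*z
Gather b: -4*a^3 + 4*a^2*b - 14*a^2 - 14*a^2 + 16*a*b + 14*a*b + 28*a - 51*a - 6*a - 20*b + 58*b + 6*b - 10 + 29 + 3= -4*a^3 - 28*a^2 - 29*a + b*(4*a^2 + 30*a + 44) + 22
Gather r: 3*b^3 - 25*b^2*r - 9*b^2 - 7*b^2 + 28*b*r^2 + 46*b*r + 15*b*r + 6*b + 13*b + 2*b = 3*b^3 - 16*b^2 + 28*b*r^2 + 21*b + r*(-25*b^2 + 61*b)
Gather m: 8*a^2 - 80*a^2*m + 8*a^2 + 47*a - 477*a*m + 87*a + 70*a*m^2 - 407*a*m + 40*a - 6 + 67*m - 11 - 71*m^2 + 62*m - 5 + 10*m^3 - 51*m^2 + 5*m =16*a^2 + 174*a + 10*m^3 + m^2*(70*a - 122) + m*(-80*a^2 - 884*a + 134) - 22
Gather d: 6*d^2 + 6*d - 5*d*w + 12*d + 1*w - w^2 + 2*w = 6*d^2 + d*(18 - 5*w) - w^2 + 3*w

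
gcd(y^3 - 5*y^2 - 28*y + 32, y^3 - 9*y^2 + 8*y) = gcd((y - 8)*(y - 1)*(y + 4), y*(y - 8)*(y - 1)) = y^2 - 9*y + 8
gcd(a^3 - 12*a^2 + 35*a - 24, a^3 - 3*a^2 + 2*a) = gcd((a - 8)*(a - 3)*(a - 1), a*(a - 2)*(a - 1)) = a - 1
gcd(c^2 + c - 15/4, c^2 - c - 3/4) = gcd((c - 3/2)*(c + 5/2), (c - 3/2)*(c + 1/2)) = c - 3/2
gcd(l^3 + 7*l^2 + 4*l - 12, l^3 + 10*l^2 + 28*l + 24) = l^2 + 8*l + 12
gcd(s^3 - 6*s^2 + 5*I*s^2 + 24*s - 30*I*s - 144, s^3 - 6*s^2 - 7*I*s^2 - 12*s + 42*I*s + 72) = s^2 + s*(-6 - 3*I) + 18*I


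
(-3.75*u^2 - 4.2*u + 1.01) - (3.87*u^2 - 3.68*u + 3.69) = -7.62*u^2 - 0.52*u - 2.68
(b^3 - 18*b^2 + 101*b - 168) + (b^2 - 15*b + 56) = b^3 - 17*b^2 + 86*b - 112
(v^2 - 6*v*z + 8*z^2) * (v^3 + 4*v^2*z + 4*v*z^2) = v^5 - 2*v^4*z - 12*v^3*z^2 + 8*v^2*z^3 + 32*v*z^4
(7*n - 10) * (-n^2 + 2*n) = -7*n^3 + 24*n^2 - 20*n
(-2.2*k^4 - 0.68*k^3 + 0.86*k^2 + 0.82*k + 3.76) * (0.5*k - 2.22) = -1.1*k^5 + 4.544*k^4 + 1.9396*k^3 - 1.4992*k^2 + 0.0595999999999999*k - 8.3472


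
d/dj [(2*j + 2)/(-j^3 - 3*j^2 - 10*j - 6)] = 4*(j^3 + 3*j^2 + 3*j + 2)/(j^6 + 6*j^5 + 29*j^4 + 72*j^3 + 136*j^2 + 120*j + 36)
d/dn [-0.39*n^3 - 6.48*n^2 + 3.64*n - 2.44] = -1.17*n^2 - 12.96*n + 3.64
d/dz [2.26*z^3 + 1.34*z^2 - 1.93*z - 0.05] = 6.78*z^2 + 2.68*z - 1.93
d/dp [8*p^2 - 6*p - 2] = 16*p - 6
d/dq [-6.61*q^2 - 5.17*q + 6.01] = -13.22*q - 5.17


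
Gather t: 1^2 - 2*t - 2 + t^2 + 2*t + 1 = t^2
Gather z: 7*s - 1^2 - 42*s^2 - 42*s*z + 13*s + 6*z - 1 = -42*s^2 + 20*s + z*(6 - 42*s) - 2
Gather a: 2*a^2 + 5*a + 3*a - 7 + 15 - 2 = 2*a^2 + 8*a + 6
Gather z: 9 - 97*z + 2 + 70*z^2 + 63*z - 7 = 70*z^2 - 34*z + 4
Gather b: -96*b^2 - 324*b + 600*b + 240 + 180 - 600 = -96*b^2 + 276*b - 180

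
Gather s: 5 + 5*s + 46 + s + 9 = 6*s + 60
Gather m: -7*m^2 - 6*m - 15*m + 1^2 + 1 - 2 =-7*m^2 - 21*m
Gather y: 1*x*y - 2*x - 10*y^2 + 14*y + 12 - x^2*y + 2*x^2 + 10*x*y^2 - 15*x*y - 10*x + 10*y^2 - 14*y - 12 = 2*x^2 + 10*x*y^2 - 12*x + y*(-x^2 - 14*x)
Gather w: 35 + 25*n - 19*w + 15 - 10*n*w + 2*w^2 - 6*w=25*n + 2*w^2 + w*(-10*n - 25) + 50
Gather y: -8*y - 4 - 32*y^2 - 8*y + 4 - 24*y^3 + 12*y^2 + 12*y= -24*y^3 - 20*y^2 - 4*y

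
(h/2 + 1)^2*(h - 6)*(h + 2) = h^4/4 - 6*h^2 - 16*h - 12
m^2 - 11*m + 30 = (m - 6)*(m - 5)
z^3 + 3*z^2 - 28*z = z*(z - 4)*(z + 7)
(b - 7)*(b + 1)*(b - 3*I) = b^3 - 6*b^2 - 3*I*b^2 - 7*b + 18*I*b + 21*I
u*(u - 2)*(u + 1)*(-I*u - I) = -I*u^4 + 3*I*u^2 + 2*I*u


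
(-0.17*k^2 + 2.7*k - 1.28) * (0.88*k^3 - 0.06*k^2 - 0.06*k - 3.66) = -0.1496*k^5 + 2.3862*k^4 - 1.2782*k^3 + 0.537*k^2 - 9.8052*k + 4.6848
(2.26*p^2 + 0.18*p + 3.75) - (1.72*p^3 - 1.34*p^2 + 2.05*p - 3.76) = -1.72*p^3 + 3.6*p^2 - 1.87*p + 7.51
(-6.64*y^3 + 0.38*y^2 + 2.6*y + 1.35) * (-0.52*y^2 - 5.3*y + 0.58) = 3.4528*y^5 + 34.9944*y^4 - 7.2172*y^3 - 14.2616*y^2 - 5.647*y + 0.783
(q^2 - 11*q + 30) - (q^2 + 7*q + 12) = 18 - 18*q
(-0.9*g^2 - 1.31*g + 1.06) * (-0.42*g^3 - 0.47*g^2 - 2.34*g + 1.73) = 0.378*g^5 + 0.9732*g^4 + 2.2765*g^3 + 1.0102*g^2 - 4.7467*g + 1.8338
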